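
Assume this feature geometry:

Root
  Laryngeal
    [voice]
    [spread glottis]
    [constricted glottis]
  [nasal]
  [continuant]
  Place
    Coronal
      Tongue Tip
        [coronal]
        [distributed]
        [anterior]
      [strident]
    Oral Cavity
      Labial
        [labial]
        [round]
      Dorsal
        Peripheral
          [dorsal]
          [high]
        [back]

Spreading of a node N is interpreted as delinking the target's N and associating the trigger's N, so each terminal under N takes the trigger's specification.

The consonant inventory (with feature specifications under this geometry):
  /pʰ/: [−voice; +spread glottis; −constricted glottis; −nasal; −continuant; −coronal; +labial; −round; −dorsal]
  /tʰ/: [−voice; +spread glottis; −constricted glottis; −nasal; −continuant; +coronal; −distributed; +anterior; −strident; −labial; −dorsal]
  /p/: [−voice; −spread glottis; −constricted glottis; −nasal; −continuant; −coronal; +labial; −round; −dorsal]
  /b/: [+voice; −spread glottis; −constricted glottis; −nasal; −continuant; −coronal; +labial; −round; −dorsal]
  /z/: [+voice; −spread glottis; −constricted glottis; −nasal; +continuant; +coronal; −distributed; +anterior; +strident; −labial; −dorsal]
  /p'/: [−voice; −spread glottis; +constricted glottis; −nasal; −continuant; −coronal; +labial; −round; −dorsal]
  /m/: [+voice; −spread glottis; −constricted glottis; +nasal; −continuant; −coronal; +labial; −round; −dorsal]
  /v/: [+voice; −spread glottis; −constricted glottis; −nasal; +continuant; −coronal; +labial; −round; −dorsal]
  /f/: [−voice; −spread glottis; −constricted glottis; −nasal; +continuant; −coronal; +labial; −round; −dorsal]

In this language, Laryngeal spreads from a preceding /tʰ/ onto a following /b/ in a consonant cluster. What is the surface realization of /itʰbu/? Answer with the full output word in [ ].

[itʰpʰu]

The Laryngeal node dominates the terminals [voice], [spread glottis], [constricted glottis].
Spreading Laryngeal from /tʰ/ onto /b/ replaces those values with /tʰ/'s: [−voice], [+spread glottis], [−constricted glottis]. Features outside Laryngeal ([nasal], [continuant], [coronal], …) stay as in /b/.
The resulting bundle matches /pʰ/ in the inventory; substituting it for /b/ gives [itʰpʰu].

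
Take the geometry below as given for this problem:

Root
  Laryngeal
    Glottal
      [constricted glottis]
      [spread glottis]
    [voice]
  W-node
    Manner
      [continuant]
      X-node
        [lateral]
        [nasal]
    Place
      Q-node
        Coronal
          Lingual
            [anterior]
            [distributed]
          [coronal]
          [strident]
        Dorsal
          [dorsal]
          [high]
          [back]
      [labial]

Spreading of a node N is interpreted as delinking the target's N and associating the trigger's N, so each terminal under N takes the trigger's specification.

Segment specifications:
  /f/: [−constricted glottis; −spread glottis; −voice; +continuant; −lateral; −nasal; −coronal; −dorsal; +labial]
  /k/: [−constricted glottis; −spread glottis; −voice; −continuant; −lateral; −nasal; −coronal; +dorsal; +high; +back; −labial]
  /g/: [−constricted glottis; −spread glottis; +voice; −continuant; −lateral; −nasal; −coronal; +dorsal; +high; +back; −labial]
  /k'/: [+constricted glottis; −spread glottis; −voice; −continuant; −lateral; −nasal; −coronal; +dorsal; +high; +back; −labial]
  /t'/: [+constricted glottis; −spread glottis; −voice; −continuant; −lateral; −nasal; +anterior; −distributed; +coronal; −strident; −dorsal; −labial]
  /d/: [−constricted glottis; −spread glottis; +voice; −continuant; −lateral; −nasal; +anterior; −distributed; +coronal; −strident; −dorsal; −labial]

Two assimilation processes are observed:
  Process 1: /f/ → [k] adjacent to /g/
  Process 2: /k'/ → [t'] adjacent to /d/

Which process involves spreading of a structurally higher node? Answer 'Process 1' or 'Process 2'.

Process 1

Process 1: the features that change are [continuant], [labial], [dorsal], [high], [back]; the minimal node is W-node (depth 1).
Process 2 alters [coronal], [anterior], [distributed], [strident], [dorsal], [high], [back]; the lowest common ancestor is Q-node (depth 3 from Root).
Depth 1 < depth 3; Process 1 involves the structurally higher constituent W-node.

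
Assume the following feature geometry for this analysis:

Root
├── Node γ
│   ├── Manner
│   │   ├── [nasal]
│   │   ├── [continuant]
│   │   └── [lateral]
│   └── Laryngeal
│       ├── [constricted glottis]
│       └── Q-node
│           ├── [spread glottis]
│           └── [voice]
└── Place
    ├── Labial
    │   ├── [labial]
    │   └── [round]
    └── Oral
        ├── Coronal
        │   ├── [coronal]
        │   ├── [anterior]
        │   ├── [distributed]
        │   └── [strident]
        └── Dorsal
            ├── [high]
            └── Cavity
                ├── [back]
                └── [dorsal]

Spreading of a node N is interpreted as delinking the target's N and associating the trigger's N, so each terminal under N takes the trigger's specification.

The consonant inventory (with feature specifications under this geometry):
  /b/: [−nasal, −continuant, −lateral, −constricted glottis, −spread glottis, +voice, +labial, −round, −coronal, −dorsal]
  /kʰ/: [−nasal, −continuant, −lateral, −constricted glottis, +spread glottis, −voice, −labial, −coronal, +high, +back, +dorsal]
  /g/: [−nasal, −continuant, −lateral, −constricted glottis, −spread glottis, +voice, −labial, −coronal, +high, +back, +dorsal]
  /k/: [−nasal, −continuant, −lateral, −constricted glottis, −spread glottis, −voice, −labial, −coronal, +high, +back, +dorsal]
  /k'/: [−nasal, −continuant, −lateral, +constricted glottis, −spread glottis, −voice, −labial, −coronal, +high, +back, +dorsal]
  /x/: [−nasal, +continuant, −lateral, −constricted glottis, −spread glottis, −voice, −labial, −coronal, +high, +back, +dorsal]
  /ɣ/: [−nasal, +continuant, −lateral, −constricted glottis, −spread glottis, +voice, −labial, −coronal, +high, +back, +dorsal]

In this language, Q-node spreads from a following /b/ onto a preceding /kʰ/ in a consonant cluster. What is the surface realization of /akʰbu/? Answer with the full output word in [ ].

Terminals under Q-node in this geometry: [spread glottis], [voice].
The target acquires /b/'s values for everything under Q-node — [−spread glottis], [+voice] — while keeping its own [nasal], [continuant], [lateral], ….
The resulting bundle matches /g/ in the inventory; substituting it for /kʰ/ gives [agbu].

[agbu]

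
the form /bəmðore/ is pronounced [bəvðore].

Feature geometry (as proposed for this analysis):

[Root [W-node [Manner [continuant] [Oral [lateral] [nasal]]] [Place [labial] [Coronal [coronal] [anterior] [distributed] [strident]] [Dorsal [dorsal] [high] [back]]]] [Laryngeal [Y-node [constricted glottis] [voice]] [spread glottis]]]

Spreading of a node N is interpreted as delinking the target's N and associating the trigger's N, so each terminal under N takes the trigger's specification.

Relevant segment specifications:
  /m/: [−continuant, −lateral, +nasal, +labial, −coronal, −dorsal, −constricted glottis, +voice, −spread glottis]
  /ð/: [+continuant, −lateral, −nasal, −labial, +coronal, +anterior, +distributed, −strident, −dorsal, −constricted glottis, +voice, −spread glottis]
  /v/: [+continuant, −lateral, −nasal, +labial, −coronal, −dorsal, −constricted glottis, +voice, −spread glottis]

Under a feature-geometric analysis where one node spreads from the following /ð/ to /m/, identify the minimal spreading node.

Feature comparison: [nasal], [continuant] differ between /m/ and [v]; the remaining terminals match.
In this geometry the lowest node dominating all of them is Manner: every daughter of Manner dominates only a proper subset, so no lower node suffices.
Delinking /m/'s Manner and associating /ð/'s Manner gives precisely the feature bundle of [v].
Since [labial], [coronal] are preserved even though /ð/ disagrees there, no node above Manner spread.

Manner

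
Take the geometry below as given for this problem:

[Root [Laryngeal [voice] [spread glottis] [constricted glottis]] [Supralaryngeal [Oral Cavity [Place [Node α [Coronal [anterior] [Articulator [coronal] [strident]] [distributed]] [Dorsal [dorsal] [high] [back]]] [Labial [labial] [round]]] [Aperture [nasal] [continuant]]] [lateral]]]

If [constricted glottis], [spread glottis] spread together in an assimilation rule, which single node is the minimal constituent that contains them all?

Laryngeal

[constricted glottis]: Root / Laryngeal / [constricted glottis].
[spread glottis]: Root / Laryngeal / [spread glottis].
Laryngeal is the lowest common ancestor — every listed feature sits under it, and no single subconstituent of Laryngeal covers them all.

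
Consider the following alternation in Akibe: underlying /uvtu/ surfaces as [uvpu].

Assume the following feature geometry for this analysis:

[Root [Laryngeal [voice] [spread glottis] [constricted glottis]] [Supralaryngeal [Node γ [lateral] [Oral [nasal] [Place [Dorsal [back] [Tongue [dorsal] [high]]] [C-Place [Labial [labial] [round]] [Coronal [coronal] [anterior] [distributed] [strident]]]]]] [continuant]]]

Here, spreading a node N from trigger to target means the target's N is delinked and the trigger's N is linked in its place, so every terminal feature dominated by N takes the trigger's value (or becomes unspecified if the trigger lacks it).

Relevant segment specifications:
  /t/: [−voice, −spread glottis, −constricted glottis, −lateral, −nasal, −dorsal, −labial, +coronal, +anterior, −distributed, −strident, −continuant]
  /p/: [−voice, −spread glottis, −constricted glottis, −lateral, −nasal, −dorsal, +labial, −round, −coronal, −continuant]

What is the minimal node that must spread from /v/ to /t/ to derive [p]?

C-Place

Feature comparison: [labial], [round], [coronal], [anterior], [distributed], [strident] differ between /t/ and [p]; the remaining terminals match.
The smallest constituent containing every changed terminal is C-Place — each of its daughters lacks at least one of the affected features.
Delinking /t/'s C-Place and associating /v/'s C-Place gives precisely the feature bundle of [p].
Features on which the two segments disagree outside C-Place, such as [voice], [continuant], are unchanged — nothing dominating them spread, and C-Place is the minimal sufficient constituent.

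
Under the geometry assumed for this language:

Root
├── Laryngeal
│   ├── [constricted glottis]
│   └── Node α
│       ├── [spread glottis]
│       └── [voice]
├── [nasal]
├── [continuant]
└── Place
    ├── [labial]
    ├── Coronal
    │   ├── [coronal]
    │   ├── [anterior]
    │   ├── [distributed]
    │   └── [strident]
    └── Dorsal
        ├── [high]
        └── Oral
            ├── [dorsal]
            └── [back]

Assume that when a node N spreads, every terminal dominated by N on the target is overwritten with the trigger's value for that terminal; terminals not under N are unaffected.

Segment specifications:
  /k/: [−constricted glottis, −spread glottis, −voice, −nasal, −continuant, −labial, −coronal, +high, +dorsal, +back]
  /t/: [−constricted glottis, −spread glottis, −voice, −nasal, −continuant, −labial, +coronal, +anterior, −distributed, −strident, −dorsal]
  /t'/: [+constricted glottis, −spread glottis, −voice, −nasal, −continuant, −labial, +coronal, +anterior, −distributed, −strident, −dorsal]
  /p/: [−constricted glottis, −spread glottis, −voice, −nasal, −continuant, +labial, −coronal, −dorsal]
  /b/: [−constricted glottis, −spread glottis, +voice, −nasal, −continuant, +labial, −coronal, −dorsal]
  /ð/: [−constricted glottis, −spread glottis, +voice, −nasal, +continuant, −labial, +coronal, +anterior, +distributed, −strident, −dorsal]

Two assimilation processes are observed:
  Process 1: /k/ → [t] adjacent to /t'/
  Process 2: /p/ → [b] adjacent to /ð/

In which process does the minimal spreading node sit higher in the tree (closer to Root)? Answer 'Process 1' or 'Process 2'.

Process 1

In Process 1, [coronal], [anterior], [distributed], [strident], [dorsal], [high], [back] change, so the minimal spreading node is Place at depth 1.
Process 2 alters [voice]; the lowest dominating node is [voice] (depth 3 from Root).
Place is closer to Root than [voice], so Process 1 spreads the higher node.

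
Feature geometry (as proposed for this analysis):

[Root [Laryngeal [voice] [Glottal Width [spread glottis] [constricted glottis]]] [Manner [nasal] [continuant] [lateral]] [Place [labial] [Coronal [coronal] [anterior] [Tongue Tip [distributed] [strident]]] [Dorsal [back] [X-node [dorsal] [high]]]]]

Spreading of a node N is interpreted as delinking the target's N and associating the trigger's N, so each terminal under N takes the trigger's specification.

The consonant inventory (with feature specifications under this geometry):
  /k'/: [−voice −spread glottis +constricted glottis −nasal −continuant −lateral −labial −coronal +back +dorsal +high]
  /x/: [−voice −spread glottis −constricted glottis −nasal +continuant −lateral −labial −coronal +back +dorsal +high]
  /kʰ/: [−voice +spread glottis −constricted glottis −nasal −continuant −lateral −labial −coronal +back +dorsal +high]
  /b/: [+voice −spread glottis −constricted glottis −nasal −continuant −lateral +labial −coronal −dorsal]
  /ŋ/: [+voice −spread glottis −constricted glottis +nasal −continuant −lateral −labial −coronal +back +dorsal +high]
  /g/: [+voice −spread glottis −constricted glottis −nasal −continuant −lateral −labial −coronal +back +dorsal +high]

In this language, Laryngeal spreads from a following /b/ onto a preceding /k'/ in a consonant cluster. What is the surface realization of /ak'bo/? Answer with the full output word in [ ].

[agbo]

Laryngeal immediately or transitively dominates [voice], [spread glottis], [constricted glottis].
After delinking /k'/'s Laryngeal and linking /b/'s, the affected terminals become [+voice], [−spread glottis], [−constricted glottis]; [nasal], [continuant], [lateral], … (outside Laryngeal) are retained from /k'/.
The resulting bundle matches /g/ in the inventory; substituting it for /k'/ gives [agbo].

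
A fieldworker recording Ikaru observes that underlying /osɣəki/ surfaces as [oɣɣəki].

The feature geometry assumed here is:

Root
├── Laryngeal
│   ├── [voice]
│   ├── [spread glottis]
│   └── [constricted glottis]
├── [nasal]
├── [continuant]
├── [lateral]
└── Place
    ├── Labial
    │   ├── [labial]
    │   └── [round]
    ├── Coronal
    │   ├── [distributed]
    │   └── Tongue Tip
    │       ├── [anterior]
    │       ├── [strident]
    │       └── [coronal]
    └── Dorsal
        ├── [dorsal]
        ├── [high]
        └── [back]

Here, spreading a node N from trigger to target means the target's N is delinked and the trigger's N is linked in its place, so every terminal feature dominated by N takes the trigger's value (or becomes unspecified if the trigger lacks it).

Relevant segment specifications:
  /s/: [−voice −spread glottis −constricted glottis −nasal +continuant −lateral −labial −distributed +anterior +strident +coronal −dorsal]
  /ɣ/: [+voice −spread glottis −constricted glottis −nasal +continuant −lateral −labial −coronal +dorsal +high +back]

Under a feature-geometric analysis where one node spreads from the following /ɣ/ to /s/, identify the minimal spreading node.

Root

Comparing /s/ with its surface form [ɣ], the features that change are [voice], [coronal], [anterior], [distributed], [strident], [dorsal], [high], [back].
The smallest constituent containing every changed terminal is Root — each of its daughters lacks at least one of the affected features.
Delinking /s/'s Root and associating /ɣ/'s Root gives precisely the feature bundle of [ɣ].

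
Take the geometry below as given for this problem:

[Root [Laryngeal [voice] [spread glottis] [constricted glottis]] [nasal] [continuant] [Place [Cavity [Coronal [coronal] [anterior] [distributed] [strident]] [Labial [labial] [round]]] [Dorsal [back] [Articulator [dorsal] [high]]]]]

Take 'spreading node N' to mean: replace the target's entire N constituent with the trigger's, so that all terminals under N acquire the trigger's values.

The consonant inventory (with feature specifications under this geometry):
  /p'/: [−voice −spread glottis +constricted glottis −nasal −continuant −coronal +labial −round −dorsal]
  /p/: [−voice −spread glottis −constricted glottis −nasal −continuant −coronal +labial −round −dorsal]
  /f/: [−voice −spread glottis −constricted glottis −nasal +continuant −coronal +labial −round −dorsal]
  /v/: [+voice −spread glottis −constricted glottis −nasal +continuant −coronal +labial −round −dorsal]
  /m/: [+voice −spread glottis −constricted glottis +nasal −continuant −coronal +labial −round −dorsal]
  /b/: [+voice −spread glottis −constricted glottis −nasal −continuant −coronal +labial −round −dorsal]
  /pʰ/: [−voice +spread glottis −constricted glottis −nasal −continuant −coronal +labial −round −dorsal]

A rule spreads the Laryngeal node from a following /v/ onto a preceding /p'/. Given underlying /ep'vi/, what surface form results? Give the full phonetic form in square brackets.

[ebvi]

The Laryngeal node dominates the terminals [voice], [spread glottis], [constricted glottis].
After delinking /p'/'s Laryngeal and linking /v/'s, the affected terminals become [+voice], [−spread glottis], [−constricted glottis]; [nasal], [continuant], [coronal], … (outside Laryngeal) are retained from /p'/.
The resulting bundle matches /b/ in the inventory; substituting it for /p'/ gives [ebvi].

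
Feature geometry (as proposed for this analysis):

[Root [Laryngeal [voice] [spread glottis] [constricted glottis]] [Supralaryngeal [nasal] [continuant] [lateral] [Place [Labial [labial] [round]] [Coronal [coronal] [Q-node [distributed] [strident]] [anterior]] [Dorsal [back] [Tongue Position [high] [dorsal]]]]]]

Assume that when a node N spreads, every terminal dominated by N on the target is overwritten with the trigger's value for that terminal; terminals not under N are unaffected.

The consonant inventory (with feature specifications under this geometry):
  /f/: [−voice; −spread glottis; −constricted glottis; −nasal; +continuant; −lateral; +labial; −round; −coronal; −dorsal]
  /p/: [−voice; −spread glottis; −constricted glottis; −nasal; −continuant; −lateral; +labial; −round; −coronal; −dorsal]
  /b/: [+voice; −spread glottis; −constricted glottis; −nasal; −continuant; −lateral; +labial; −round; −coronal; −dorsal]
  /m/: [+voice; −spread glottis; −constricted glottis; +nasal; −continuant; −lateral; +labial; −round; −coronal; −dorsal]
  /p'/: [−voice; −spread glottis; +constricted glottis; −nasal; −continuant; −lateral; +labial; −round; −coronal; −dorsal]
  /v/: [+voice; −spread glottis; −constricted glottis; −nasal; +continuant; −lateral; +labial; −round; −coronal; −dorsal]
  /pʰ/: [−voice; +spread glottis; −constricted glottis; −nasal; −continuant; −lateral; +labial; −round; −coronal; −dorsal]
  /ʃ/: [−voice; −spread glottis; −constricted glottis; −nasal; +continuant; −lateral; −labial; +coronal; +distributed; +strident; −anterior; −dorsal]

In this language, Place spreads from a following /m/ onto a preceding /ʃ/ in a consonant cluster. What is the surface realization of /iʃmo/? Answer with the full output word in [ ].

[ifmo]

Place immediately or transitively dominates [labial], [round], [coronal], [distributed], [strident], [anterior], [back], [high], [dorsal].
After delinking /ʃ/'s Place and linking /m/'s, the affected terminals become [+labial], [−round], [−coronal], [−dorsal]; [voice], [spread glottis], [constricted glottis], … (outside Place) are retained from /ʃ/.
The resulting bundle matches /f/ in the inventory; substituting it for /ʃ/ gives [ifmo].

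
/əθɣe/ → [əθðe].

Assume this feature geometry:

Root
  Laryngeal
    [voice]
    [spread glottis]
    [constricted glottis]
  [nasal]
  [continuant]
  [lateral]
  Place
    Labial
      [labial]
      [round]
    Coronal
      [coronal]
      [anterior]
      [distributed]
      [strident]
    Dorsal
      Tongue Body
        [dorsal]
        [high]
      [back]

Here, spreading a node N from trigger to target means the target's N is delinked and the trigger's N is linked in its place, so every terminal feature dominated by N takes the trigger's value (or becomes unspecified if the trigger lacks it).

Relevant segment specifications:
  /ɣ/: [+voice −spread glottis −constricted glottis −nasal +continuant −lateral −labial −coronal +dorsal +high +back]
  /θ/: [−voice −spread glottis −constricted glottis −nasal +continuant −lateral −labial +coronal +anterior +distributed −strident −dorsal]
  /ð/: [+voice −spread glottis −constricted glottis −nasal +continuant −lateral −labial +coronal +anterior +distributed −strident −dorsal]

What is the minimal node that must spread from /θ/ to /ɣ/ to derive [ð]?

Place

The alternation /ɣ/ → [ð] changes [coronal], [anterior], [distributed], [strident], [dorsal], [high], [back] and nothing else.
The smallest constituent containing every changed terminal is Place — each of its daughters lacks at least one of the affected features.
Spreading Place from /θ/ overwrites each of those terminals with /θ/'s values, yielding exactly [ð].
Had Root spread, [voice] would have taken /θ/'s value; it stays as in /ɣ/, confirming the spreading constituent is exactly Place.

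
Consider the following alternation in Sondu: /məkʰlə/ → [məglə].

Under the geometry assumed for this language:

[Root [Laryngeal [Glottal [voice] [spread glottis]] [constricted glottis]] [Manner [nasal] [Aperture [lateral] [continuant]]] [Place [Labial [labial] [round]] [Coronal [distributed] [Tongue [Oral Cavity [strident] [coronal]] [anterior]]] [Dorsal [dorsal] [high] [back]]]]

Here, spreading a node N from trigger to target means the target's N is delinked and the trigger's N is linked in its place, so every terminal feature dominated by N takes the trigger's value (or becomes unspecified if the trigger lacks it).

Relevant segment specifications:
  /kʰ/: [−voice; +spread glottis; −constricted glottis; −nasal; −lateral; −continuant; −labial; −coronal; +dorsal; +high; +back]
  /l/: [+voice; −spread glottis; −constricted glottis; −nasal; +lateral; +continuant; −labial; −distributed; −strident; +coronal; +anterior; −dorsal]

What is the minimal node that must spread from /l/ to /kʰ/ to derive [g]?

Feature comparison: [voice], [spread glottis] differ between /kʰ/ and [g]; the remaining terminals match.
Tracing each changed feature up the tree, the paths first meet at Glottal; any lower node misses at least one of them.
Delinking /kʰ/'s Glottal and associating /l/'s Glottal gives precisely the feature bundle of [g].
[coronal], [dorsal] stay as in /kʰ/ although /l/ differs there, so no node dominating them spread; among the remaining candidates Glottal is the lowest that derives the output.

Glottal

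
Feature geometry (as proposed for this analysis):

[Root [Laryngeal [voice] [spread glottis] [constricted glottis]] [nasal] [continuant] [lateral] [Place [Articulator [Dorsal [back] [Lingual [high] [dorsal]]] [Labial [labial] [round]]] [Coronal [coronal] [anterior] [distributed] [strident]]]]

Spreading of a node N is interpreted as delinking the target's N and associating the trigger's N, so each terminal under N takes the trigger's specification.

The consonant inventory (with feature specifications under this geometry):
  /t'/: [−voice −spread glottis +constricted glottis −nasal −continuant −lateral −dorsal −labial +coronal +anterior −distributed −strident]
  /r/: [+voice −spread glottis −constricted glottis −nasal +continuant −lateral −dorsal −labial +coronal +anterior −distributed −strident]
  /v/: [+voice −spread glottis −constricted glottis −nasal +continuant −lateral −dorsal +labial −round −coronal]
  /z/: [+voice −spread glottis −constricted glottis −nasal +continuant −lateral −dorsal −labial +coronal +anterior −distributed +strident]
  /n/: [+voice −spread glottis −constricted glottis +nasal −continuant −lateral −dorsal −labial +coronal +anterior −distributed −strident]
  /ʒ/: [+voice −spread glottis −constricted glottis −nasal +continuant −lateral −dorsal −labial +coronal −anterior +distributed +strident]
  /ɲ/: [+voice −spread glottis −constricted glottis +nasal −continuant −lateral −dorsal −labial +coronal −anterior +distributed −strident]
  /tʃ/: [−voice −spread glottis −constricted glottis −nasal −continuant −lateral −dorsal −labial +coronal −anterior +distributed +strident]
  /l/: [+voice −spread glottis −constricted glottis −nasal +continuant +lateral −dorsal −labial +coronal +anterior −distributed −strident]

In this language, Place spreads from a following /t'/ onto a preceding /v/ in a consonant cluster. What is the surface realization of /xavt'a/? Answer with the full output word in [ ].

Terminals under Place in this geometry: [back], [high], [dorsal], [labial], [round], [coronal], [anterior], [distributed], [strident].
Spreading Place from /t'/ onto /v/ replaces those values with /t'/'s: [−dorsal], [−labial], [+coronal], [+anterior], [−distributed], [−strident]. Features outside Place ([voice], [spread glottis], [constricted glottis], …) stay as in /v/.
This feature bundle is that of [r], so /xavt'a/ surfaces as [xart'a].

[xart'a]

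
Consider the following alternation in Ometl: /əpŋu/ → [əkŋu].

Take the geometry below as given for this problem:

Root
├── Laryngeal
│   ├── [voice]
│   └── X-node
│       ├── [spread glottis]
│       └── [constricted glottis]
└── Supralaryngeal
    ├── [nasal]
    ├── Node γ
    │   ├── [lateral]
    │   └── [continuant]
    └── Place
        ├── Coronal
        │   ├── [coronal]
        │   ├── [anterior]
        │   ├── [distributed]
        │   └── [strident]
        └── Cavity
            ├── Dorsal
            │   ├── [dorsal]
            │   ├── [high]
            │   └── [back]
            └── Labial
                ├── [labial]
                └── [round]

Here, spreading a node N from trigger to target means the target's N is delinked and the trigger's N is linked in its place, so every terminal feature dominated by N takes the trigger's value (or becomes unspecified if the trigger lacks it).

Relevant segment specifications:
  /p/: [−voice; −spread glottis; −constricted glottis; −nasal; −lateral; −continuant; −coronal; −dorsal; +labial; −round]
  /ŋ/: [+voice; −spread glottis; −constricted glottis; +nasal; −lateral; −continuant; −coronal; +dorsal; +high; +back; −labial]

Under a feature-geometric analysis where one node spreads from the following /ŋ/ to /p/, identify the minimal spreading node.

/p/ and [k] differ in [labial], [round], [dorsal], [high], [back]; every other specified feature is identical.
These terminals are all dominated by Cavity, and no proper subconstituent of Cavity covers them all; Cavity is their lowest common ancestor.
Delinking /p/'s Cavity and associating /ŋ/'s Cavity gives precisely the feature bundle of [k].
[voice], [nasal] stay as in /p/ although /ŋ/ differs there, so no node dominating them spread; among the remaining candidates Cavity is the lowest that derives the output.

Cavity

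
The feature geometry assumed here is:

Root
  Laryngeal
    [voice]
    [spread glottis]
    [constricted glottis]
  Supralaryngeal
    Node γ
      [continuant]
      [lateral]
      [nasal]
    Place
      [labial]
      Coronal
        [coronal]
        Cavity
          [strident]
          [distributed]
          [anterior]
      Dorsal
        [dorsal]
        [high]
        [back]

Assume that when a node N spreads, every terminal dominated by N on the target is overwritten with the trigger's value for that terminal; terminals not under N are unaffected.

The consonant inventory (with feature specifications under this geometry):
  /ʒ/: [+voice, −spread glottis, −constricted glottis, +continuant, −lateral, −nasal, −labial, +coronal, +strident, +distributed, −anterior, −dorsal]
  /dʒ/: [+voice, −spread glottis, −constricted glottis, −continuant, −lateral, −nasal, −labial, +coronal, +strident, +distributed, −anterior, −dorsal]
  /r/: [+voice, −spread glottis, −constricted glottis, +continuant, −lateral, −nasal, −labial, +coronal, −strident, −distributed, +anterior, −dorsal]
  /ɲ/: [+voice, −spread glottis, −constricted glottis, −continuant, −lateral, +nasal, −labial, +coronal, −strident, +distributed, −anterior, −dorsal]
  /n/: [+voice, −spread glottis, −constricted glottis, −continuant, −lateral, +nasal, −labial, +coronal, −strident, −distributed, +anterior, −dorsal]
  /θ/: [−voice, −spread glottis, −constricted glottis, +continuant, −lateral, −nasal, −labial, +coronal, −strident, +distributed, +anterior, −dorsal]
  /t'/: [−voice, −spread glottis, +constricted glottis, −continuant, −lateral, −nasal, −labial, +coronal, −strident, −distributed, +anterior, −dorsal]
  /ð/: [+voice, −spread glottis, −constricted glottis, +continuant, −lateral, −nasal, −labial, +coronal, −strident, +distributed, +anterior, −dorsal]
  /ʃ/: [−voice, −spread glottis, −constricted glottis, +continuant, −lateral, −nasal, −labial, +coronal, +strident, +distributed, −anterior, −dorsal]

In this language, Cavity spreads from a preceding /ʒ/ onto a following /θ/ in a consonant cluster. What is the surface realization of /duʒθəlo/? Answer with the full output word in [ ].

[duʒʃəlo]

Terminals under Cavity in this geometry: [strident], [distributed], [anterior].
Spreading Cavity from /ʒ/ onto /θ/ replaces those values with /ʒ/'s: [+strident], [+distributed], [−anterior]. Features outside Cavity ([voice], [spread glottis], [constricted glottis], …) stay as in /θ/.
Among the inventory, only /ʃ/ has exactly this specification, giving the surface form [duʒʃəlo].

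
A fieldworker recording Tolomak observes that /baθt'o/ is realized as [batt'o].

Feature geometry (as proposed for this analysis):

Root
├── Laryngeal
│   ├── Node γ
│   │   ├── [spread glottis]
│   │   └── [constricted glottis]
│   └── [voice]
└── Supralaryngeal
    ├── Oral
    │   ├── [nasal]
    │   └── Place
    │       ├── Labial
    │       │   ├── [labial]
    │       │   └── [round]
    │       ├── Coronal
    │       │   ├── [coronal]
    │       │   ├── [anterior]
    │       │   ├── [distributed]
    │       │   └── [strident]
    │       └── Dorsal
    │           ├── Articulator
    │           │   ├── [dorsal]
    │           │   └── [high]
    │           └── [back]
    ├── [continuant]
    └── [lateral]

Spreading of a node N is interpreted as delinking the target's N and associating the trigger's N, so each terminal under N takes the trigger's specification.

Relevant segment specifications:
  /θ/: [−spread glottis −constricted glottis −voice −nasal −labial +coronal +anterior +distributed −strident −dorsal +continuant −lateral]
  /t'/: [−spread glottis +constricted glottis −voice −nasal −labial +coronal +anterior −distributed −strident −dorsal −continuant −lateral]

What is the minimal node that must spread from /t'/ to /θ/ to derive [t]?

Comparing /θ/ with its surface form [t], the features that change are [continuant], [distributed].
These terminals are all dominated by Supralaryngeal, and no proper subconstituent of Supralaryngeal covers them all; Supralaryngeal is their lowest common ancestor.
If Supralaryngeal spreads, every terminal under it takes /t'/'s value, producing [t] as observed.
Since [constricted glottis] is preserved even though /t'/ disagrees there, no node above Supralaryngeal spread.

Supralaryngeal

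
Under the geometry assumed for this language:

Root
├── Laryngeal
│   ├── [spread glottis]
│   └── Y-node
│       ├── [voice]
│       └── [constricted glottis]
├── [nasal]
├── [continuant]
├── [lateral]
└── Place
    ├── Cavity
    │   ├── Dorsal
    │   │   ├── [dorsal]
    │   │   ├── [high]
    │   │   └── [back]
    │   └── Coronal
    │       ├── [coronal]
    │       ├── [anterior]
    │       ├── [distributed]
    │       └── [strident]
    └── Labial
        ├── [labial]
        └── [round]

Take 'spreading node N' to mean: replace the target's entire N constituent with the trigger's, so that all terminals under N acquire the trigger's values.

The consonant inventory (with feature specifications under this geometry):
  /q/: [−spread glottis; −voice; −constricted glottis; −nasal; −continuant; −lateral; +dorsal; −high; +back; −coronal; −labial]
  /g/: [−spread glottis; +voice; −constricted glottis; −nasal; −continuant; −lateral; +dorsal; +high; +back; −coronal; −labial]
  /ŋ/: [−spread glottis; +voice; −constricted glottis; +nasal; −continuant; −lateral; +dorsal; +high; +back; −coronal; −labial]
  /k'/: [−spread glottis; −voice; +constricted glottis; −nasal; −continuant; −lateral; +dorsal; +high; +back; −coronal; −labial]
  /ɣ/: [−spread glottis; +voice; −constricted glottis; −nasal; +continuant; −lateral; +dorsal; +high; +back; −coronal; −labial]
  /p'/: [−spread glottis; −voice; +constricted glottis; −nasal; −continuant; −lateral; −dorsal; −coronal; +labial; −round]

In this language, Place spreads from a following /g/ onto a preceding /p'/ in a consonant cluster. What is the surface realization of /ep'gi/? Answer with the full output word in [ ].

Place immediately or transitively dominates [dorsal], [high], [back], [coronal], [anterior], [distributed], [strident], [labial], [round].
After delinking /p'/'s Place and linking /g/'s, the affected terminals become [+dorsal], [+high], [+back], [−coronal], [−labial]; [spread glottis], [voice], [constricted glottis], … (outside Place) are retained from /p'/.
The resulting bundle matches /k'/ in the inventory; substituting it for /p'/ gives [ek'gi].

[ek'gi]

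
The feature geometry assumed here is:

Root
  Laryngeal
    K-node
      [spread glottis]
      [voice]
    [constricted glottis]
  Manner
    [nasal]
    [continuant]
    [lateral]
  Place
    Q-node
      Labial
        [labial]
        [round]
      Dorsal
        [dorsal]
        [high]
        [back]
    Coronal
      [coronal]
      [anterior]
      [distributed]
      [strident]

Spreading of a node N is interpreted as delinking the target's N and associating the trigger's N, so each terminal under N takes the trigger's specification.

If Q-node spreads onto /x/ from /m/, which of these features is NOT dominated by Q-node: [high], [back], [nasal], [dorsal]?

[nasal]

The terminals dominated by Q-node are [labial], [round], [dorsal], [high], [back].
Spreading Q-node replaces [dorsal], [back], [high] with the trigger's values, since each sits inside the Q-node constituent.
[nasal] is not within the Q-node subtree (it hangs from Manner), so /x/'s [nasal] value survives.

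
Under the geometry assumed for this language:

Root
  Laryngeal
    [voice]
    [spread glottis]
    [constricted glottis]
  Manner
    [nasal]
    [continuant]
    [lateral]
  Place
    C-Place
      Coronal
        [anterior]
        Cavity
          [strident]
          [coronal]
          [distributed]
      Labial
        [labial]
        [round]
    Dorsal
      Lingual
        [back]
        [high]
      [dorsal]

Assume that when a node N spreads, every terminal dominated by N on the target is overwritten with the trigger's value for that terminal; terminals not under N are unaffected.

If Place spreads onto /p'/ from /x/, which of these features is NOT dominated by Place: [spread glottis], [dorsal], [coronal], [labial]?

[spread glottis]

The terminals dominated by Place are [anterior], [strident], [coronal], [distributed], [labial], [round], [back], [high], [dorsal].
Spreading Place replaces [coronal], [dorsal], [labial] with the trigger's values, since each sits inside the Place constituent.
[spread glottis] attaches under Laryngeal, not under Place, so /p'/ retains its own value for [spread glottis].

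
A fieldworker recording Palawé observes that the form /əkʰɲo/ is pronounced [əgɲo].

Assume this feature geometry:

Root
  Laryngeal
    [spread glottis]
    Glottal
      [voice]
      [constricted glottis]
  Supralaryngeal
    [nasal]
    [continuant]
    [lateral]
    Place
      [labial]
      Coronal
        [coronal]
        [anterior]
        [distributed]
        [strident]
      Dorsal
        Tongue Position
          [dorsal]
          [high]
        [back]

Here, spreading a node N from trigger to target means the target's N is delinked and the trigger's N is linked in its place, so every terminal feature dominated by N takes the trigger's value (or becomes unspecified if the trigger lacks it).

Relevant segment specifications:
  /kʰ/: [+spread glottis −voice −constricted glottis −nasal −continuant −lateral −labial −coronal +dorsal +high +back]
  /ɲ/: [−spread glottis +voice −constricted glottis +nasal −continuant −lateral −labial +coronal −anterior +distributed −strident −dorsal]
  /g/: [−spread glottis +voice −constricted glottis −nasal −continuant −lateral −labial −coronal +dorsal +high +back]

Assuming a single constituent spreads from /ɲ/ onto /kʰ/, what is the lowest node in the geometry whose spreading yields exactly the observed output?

/kʰ/ and [g] differ in [voice], [spread glottis]; every other specified feature is identical.
These terminals are all dominated by Laryngeal, and no proper subconstituent of Laryngeal covers them all; Laryngeal is their lowest common ancestor.
Spreading Laryngeal from /ɲ/ overwrites each of those terminals with /ɲ/'s values, yielding exactly [g].
Since [coronal], [nasal] are preserved even though /ɲ/ disagrees there, no node above Laryngeal spread.

Laryngeal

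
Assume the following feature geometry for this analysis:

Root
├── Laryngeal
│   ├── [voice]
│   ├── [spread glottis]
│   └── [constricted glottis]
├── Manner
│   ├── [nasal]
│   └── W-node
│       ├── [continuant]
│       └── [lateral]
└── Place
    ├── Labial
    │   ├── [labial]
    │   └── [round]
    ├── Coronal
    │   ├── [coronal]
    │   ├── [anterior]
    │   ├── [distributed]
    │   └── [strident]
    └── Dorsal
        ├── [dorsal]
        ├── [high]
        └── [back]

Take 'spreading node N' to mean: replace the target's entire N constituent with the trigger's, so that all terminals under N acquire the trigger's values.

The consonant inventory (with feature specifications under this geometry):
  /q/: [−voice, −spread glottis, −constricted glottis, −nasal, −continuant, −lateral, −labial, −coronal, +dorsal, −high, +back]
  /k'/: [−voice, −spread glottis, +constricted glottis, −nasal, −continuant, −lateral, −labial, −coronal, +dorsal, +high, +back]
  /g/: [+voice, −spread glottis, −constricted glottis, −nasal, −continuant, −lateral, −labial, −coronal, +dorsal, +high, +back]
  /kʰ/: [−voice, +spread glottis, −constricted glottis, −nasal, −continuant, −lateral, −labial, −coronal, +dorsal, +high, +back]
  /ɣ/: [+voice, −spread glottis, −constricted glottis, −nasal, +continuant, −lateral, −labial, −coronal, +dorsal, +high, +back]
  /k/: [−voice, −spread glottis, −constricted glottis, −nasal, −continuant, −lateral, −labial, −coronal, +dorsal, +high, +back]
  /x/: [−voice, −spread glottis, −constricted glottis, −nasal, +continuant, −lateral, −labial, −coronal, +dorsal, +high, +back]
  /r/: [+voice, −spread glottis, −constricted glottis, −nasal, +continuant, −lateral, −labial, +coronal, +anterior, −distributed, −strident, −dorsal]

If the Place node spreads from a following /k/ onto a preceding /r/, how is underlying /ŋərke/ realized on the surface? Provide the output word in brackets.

Terminals under Place in this geometry: [labial], [round], [coronal], [anterior], [distributed], [strident], [dorsal], [high], [back].
The target acquires /k/'s values for everything under Place — [−labial], [−coronal], [+dorsal], [+high], [+back] — while keeping its own [voice], [spread glottis], [constricted glottis], ….
This feature bundle is that of [ɣ], so /ŋərke/ surfaces as [ŋəɣke].

[ŋəɣke]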